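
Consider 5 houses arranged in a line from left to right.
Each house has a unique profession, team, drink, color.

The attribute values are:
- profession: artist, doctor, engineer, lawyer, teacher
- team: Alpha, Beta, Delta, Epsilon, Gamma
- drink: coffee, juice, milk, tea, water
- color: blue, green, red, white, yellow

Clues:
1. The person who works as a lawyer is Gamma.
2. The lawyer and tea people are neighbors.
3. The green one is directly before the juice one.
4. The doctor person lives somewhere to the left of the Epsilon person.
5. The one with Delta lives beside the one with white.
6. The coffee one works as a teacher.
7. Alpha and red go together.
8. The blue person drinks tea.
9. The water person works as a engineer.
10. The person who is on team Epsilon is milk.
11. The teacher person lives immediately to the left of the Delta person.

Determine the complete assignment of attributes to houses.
Solution:

House | Profession | Team | Drink | Color
-----------------------------------------
  1   | teacher | Alpha | coffee | red
  2   | engineer | Delta | water | green
  3   | lawyer | Gamma | juice | white
  4   | doctor | Beta | tea | blue
  5   | artist | Epsilon | milk | yellow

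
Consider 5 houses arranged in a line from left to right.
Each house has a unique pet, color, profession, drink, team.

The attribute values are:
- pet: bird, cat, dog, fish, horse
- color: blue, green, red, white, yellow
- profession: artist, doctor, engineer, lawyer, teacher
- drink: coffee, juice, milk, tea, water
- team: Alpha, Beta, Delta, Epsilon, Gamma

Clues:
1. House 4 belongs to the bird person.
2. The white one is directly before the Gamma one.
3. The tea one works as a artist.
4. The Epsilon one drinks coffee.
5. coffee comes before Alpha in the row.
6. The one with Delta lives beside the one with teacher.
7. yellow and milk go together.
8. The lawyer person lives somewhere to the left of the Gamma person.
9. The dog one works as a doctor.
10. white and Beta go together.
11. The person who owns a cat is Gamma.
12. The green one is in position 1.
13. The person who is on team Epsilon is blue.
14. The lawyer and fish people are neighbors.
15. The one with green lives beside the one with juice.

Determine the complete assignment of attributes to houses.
Solution:

House | Pet | Color | Profession | Drink | Team
-----------------------------------------------
  1   | horse | green | lawyer | water | Delta
  2   | fish | white | teacher | juice | Beta
  3   | cat | red | artist | tea | Gamma
  4   | bird | blue | engineer | coffee | Epsilon
  5   | dog | yellow | doctor | milk | Alpha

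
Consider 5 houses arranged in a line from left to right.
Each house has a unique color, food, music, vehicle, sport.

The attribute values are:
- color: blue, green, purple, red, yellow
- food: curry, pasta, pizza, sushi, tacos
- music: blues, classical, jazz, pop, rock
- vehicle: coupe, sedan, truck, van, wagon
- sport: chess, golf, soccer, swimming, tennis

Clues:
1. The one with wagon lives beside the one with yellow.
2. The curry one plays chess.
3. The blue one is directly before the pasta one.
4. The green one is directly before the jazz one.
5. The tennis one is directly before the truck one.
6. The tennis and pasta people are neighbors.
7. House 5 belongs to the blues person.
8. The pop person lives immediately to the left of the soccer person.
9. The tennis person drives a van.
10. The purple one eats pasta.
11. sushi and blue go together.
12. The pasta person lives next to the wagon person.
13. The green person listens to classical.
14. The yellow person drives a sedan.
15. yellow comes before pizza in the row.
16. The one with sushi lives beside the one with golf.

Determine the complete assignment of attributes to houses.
Solution:

House | Color | Food | Music | Vehicle | Sport
----------------------------------------------
  1   | blue | sushi | rock | van | tennis
  2   | purple | pasta | pop | truck | golf
  3   | green | tacos | classical | wagon | soccer
  4   | yellow | curry | jazz | sedan | chess
  5   | red | pizza | blues | coupe | swimming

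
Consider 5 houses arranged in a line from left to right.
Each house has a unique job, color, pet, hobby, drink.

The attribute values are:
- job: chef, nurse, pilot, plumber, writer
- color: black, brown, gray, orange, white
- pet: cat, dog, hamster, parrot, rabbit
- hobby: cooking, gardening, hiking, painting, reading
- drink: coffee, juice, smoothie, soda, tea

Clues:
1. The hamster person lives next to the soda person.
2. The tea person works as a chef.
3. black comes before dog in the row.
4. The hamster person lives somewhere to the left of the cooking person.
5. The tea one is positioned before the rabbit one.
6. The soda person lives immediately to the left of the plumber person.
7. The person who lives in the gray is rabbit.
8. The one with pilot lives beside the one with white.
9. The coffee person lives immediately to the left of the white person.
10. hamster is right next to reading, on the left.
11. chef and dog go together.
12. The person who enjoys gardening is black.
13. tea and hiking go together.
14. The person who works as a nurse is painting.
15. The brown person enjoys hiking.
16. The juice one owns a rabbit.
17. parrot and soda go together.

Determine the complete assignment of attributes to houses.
Solution:

House | Job | Color | Pet | Hobby | Drink
-----------------------------------------
  1   | pilot | black | hamster | gardening | coffee
  2   | writer | white | parrot | reading | soda
  3   | plumber | orange | cat | cooking | smoothie
  4   | chef | brown | dog | hiking | tea
  5   | nurse | gray | rabbit | painting | juice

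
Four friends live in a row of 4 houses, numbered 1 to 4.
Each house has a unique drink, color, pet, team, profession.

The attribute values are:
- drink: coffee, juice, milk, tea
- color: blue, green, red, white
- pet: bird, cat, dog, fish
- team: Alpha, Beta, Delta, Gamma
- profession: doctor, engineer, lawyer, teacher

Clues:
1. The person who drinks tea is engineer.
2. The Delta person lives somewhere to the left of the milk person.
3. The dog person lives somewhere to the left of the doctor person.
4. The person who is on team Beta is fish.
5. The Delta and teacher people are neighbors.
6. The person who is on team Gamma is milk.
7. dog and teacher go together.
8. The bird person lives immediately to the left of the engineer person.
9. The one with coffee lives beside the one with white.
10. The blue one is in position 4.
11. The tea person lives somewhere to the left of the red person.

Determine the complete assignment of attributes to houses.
Solution:

House | Drink | Color | Pet | Team | Profession
-----------------------------------------------
  1   | coffee | green | bird | Alpha | lawyer
  2   | tea | white | cat | Delta | engineer
  3   | milk | red | dog | Gamma | teacher
  4   | juice | blue | fish | Beta | doctor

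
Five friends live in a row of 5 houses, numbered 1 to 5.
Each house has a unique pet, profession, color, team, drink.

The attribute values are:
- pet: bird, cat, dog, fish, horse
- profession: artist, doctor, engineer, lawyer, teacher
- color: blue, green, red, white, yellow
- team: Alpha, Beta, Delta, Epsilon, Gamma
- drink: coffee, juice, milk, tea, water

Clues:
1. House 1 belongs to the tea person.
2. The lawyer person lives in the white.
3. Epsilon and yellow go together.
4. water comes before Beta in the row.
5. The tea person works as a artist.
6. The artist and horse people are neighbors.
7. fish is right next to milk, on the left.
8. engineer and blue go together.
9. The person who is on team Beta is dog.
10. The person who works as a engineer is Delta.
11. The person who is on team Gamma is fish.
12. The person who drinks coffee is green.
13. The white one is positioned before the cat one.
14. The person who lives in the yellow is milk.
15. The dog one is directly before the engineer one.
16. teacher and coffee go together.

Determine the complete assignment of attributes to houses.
Solution:

House | Pet | Profession | Color | Team | Drink
-----------------------------------------------
  1   | fish | artist | red | Gamma | tea
  2   | horse | doctor | yellow | Epsilon | milk
  3   | bird | lawyer | white | Alpha | water
  4   | dog | teacher | green | Beta | coffee
  5   | cat | engineer | blue | Delta | juice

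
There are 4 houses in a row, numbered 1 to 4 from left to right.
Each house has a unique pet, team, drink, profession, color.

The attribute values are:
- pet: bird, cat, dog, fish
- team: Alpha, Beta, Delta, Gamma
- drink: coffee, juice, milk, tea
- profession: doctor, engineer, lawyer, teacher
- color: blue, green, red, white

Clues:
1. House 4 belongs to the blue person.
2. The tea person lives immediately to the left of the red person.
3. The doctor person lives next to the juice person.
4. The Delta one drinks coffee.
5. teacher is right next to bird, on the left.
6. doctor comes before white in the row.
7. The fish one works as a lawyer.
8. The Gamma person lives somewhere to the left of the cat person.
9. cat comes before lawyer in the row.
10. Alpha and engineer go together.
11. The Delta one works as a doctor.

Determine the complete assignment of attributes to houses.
Solution:

House | Pet | Team | Drink | Profession | Color
-----------------------------------------------
  1   | dog | Gamma | tea | teacher | green
  2   | bird | Delta | coffee | doctor | red
  3   | cat | Alpha | juice | engineer | white
  4   | fish | Beta | milk | lawyer | blue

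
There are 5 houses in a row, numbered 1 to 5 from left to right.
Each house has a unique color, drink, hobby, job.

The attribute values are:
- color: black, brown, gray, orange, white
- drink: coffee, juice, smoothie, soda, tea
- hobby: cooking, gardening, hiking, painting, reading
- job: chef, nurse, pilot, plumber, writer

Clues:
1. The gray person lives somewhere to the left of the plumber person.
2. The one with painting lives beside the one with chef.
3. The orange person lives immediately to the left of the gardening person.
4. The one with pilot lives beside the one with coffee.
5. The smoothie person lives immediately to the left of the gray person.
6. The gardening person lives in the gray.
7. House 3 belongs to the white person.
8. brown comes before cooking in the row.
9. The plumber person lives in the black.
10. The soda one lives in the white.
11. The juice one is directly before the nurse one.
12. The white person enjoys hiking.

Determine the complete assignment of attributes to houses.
Solution:

House | Color | Drink | Hobby | Job
-----------------------------------
  1   | orange | smoothie | painting | writer
  2   | gray | juice | gardening | chef
  3   | white | soda | hiking | nurse
  4   | brown | tea | reading | pilot
  5   | black | coffee | cooking | plumber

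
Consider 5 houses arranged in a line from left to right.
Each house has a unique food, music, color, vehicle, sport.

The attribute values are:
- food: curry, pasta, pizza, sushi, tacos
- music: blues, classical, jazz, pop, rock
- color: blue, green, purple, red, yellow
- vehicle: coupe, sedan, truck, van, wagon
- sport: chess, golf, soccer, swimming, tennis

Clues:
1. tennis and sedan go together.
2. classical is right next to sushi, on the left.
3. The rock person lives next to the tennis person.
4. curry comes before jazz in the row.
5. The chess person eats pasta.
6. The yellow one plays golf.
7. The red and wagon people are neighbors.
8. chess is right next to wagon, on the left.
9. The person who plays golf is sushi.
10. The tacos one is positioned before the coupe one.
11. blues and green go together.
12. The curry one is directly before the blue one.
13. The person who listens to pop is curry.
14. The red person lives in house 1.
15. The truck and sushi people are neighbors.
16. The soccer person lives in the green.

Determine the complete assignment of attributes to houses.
Solution:

House | Food | Music | Color | Vehicle | Sport
----------------------------------------------
  1   | pasta | classical | red | truck | chess
  2   | sushi | rock | yellow | wagon | golf
  3   | curry | pop | purple | sedan | tennis
  4   | tacos | jazz | blue | van | swimming
  5   | pizza | blues | green | coupe | soccer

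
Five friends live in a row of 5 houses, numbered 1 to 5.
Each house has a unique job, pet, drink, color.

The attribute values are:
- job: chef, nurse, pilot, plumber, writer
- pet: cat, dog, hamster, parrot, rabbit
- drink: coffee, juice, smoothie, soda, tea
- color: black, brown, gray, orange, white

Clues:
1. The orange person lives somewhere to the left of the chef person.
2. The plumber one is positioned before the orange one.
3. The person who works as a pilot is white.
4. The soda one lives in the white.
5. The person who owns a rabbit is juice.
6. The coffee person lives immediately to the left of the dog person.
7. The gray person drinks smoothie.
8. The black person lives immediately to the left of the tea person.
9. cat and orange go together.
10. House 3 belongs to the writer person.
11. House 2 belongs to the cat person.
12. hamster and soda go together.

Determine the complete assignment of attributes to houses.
Solution:

House | Job | Pet | Drink | Color
---------------------------------
  1   | plumber | rabbit | juice | black
  2   | nurse | cat | tea | orange
  3   | writer | parrot | coffee | brown
  4   | chef | dog | smoothie | gray
  5   | pilot | hamster | soda | white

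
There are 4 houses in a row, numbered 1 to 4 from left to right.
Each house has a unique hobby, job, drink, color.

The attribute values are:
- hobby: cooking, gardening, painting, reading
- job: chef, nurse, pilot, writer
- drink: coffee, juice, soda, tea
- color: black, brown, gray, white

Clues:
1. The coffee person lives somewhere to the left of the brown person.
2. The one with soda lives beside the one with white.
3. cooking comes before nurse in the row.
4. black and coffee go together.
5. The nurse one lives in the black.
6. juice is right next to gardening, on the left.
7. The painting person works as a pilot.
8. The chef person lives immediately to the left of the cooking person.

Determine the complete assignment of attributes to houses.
Solution:

House | Hobby | Job | Drink | Color
-----------------------------------
  1   | reading | chef | soda | gray
  2   | cooking | writer | juice | white
  3   | gardening | nurse | coffee | black
  4   | painting | pilot | tea | brown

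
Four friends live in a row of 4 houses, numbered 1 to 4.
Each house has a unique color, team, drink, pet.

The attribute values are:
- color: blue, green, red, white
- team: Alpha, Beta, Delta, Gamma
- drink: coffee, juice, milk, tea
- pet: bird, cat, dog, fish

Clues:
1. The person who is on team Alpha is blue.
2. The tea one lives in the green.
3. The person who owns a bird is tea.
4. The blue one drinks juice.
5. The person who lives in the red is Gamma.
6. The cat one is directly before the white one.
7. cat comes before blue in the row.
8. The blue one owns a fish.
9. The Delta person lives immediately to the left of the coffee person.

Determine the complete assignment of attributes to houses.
Solution:

House | Color | Team | Drink | Pet
----------------------------------
  1   | green | Delta | tea | bird
  2   | red | Gamma | coffee | cat
  3   | white | Beta | milk | dog
  4   | blue | Alpha | juice | fish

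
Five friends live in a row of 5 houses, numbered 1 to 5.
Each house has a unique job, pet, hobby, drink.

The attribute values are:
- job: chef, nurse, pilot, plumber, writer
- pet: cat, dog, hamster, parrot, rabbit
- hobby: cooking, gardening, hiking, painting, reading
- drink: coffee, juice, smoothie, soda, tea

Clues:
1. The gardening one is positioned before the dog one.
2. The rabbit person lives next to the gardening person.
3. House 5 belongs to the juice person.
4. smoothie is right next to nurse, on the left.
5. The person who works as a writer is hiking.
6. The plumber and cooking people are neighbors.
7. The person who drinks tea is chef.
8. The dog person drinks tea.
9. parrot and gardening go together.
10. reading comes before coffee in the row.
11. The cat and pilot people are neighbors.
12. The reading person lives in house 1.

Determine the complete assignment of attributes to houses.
Solution:

House | Job | Pet | Hobby | Drink
---------------------------------
  1   | plumber | cat | reading | soda
  2   | pilot | rabbit | cooking | smoothie
  3   | nurse | parrot | gardening | coffee
  4   | chef | dog | painting | tea
  5   | writer | hamster | hiking | juice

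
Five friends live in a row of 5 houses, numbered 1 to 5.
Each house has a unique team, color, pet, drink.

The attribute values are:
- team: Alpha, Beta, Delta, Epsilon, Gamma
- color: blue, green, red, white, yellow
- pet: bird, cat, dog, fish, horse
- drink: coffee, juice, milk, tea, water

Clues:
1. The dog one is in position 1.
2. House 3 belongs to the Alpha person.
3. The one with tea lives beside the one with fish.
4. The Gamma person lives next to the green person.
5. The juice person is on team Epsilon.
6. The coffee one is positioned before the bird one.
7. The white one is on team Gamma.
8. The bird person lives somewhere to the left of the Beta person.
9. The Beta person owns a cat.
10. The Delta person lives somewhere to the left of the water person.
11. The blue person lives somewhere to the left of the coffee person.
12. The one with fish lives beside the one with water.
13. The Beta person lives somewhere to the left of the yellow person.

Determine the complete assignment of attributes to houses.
Solution:

House | Team | Color | Pet | Drink
----------------------------------
  1   | Delta | blue | dog | tea
  2   | Gamma | white | fish | coffee
  3   | Alpha | green | bird | water
  4   | Beta | red | cat | milk
  5   | Epsilon | yellow | horse | juice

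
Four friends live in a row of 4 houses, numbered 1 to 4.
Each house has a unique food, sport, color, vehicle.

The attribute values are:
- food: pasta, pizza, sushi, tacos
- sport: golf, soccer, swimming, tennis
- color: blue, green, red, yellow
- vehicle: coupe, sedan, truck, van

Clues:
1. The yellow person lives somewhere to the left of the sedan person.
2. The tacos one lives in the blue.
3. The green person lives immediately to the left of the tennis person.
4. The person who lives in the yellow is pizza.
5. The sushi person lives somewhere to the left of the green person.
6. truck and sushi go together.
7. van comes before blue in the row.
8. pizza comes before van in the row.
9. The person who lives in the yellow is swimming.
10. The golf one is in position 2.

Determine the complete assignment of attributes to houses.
Solution:

House | Food | Sport | Color | Vehicle
--------------------------------------
  1   | pizza | swimming | yellow | coupe
  2   | sushi | golf | red | truck
  3   | pasta | soccer | green | van
  4   | tacos | tennis | blue | sedan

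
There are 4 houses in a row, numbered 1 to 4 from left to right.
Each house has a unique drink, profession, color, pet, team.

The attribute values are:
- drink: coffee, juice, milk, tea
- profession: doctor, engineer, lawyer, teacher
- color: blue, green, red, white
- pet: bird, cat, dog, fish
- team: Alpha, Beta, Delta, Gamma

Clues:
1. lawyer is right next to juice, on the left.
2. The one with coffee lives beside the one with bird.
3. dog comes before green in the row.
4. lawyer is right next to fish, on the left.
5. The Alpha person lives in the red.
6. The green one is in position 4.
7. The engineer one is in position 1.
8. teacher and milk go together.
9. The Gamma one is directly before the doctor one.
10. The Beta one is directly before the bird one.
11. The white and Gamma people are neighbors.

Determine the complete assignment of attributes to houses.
Solution:

House | Drink | Profession | Color | Pet | Team
-----------------------------------------------
  1   | coffee | engineer | white | dog | Beta
  2   | tea | lawyer | blue | bird | Gamma
  3   | juice | doctor | red | fish | Alpha
  4   | milk | teacher | green | cat | Delta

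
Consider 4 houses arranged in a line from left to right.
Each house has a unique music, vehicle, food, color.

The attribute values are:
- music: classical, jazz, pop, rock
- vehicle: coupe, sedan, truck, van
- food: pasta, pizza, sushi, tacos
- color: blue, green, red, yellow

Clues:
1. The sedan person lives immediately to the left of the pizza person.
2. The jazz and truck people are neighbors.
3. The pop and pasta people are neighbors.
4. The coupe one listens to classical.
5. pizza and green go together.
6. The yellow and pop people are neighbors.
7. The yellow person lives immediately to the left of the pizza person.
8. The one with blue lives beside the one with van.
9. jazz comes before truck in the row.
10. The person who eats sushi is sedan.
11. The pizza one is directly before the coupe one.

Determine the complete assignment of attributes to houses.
Solution:

House | Music | Vehicle | Food | Color
--------------------------------------
  1   | jazz | sedan | sushi | yellow
  2   | pop | truck | pizza | green
  3   | classical | coupe | pasta | blue
  4   | rock | van | tacos | red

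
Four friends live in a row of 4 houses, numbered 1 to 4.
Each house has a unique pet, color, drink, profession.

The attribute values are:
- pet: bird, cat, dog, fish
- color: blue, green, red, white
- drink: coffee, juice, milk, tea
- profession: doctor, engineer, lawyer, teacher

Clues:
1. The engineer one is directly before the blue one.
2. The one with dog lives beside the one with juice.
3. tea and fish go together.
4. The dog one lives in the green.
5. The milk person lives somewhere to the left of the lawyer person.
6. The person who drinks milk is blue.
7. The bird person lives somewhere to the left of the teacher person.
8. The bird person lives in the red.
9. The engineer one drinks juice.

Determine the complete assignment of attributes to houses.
Solution:

House | Pet | Color | Drink | Profession
----------------------------------------
  1   | dog | green | coffee | doctor
  2   | bird | red | juice | engineer
  3   | cat | blue | milk | teacher
  4   | fish | white | tea | lawyer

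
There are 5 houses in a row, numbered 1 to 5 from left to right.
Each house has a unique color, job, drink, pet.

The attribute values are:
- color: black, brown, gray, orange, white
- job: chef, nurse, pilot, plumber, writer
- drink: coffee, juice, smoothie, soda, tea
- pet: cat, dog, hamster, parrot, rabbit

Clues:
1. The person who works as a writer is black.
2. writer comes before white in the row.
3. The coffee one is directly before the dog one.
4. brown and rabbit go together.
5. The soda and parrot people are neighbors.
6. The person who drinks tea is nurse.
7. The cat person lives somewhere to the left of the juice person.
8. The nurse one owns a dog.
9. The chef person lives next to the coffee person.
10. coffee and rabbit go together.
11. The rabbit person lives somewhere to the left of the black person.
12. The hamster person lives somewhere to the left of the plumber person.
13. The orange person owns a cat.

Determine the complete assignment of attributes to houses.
Solution:

House | Color | Job | Drink | Pet
---------------------------------
  1   | orange | chef | smoothie | cat
  2   | brown | pilot | coffee | rabbit
  3   | gray | nurse | tea | dog
  4   | black | writer | soda | hamster
  5   | white | plumber | juice | parrot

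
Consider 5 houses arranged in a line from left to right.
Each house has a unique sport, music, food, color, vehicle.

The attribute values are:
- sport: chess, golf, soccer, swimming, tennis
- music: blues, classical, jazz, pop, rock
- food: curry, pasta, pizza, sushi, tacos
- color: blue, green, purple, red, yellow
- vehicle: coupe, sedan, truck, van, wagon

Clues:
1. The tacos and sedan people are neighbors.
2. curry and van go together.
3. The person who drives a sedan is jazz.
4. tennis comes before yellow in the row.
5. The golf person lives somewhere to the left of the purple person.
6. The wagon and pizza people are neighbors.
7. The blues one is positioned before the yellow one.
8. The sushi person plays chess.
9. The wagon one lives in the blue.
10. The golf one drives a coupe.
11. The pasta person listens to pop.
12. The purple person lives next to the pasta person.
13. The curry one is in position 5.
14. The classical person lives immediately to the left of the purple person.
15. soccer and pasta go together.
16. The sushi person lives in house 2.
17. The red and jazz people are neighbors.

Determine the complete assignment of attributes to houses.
Solution:

House | Sport | Music | Food | Color | Vehicle
----------------------------------------------
  1   | golf | classical | tacos | red | coupe
  2   | chess | jazz | sushi | purple | sedan
  3   | soccer | pop | pasta | blue | wagon
  4   | tennis | blues | pizza | green | truck
  5   | swimming | rock | curry | yellow | van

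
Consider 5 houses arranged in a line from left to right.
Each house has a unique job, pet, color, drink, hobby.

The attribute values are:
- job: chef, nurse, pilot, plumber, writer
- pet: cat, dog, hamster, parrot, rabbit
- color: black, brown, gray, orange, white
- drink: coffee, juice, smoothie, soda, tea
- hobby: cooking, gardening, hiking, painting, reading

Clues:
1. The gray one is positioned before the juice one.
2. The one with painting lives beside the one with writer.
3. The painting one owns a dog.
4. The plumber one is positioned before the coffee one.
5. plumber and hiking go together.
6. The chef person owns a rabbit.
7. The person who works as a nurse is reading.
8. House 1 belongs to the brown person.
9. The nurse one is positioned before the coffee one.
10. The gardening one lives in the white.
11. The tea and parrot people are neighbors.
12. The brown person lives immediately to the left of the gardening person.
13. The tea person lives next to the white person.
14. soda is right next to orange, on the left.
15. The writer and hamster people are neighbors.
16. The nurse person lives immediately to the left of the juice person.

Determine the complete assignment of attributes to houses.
Solution:

House | Job | Pet | Color | Drink | Hobby
-----------------------------------------
  1   | pilot | dog | brown | tea | painting
  2   | writer | parrot | white | smoothie | gardening
  3   | nurse | hamster | gray | soda | reading
  4   | plumber | cat | orange | juice | hiking
  5   | chef | rabbit | black | coffee | cooking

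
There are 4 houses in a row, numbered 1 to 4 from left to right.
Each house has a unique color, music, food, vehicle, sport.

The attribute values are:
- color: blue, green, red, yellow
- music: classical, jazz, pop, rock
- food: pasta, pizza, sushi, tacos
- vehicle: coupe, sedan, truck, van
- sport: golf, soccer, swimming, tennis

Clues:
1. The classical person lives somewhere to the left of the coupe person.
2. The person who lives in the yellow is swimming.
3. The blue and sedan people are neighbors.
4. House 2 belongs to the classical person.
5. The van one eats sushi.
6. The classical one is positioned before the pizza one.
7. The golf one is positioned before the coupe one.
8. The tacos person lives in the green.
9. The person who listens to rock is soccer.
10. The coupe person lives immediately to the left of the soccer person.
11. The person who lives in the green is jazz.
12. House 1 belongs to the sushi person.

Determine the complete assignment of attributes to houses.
Solution:

House | Color | Music | Food | Vehicle | Sport
----------------------------------------------
  1   | blue | pop | sushi | van | golf
  2   | yellow | classical | pasta | sedan | swimming
  3   | green | jazz | tacos | coupe | tennis
  4   | red | rock | pizza | truck | soccer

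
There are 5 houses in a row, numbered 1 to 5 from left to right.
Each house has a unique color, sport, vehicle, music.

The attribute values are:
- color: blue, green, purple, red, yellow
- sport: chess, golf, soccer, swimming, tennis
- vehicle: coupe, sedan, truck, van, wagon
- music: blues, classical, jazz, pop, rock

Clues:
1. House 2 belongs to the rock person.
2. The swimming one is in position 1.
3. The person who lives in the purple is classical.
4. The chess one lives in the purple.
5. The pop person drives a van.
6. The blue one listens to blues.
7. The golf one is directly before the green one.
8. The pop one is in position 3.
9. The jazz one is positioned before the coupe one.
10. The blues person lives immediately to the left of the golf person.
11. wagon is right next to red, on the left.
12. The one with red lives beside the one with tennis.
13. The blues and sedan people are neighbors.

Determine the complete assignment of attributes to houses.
Solution:

House | Color | Sport | Vehicle | Music
---------------------------------------
  1   | blue | swimming | wagon | blues
  2   | red | golf | sedan | rock
  3   | green | tennis | van | pop
  4   | yellow | soccer | truck | jazz
  5   | purple | chess | coupe | classical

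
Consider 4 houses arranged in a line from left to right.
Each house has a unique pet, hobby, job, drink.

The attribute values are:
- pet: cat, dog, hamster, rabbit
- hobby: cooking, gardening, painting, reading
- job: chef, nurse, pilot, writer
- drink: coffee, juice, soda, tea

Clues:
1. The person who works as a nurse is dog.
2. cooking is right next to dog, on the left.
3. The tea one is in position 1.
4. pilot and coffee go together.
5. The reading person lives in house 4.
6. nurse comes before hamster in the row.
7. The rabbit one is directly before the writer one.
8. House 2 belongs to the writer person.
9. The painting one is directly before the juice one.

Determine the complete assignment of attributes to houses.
Solution:

House | Pet | Hobby | Job | Drink
---------------------------------
  1   | rabbit | painting | chef | tea
  2   | cat | cooking | writer | juice
  3   | dog | gardening | nurse | soda
  4   | hamster | reading | pilot | coffee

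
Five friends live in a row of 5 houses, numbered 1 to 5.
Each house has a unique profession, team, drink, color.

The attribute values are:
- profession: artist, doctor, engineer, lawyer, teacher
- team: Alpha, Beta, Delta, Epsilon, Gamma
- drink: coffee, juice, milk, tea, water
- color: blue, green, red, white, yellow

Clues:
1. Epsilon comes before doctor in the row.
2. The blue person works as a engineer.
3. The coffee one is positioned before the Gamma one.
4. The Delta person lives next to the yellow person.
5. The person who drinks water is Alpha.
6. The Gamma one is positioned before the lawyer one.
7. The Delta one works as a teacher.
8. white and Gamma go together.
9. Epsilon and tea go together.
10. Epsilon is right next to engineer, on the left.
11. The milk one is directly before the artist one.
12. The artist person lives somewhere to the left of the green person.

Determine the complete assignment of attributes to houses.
Solution:

House | Profession | Team | Drink | Color
-----------------------------------------
  1   | teacher | Delta | milk | red
  2   | artist | Epsilon | tea | yellow
  3   | engineer | Beta | coffee | blue
  4   | doctor | Gamma | juice | white
  5   | lawyer | Alpha | water | green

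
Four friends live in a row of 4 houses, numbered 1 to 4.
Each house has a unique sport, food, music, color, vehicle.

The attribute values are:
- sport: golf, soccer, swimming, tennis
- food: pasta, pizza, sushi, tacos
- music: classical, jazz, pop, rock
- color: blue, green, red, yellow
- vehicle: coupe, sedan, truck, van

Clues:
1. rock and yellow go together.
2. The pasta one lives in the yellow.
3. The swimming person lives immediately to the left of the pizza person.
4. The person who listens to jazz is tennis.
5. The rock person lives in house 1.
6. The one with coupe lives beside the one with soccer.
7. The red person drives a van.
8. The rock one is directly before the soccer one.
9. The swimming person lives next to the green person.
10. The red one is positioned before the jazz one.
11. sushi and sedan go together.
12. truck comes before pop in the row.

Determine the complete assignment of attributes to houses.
Solution:

House | Sport | Food | Music | Color | Vehicle
----------------------------------------------
  1   | swimming | pasta | rock | yellow | coupe
  2   | soccer | pizza | classical | green | truck
  3   | golf | tacos | pop | red | van
  4   | tennis | sushi | jazz | blue | sedan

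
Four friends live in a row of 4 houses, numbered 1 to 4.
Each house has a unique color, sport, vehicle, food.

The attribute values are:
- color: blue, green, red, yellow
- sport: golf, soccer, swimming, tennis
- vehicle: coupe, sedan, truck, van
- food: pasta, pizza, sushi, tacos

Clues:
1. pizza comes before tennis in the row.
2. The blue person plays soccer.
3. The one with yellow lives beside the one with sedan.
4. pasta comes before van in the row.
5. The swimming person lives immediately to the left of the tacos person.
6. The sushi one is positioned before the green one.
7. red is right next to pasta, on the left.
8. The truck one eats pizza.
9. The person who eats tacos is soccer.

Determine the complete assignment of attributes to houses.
Solution:

House | Color | Sport | Vehicle | Food
--------------------------------------
  1   | yellow | golf | truck | pizza
  2   | red | tennis | sedan | sushi
  3   | green | swimming | coupe | pasta
  4   | blue | soccer | van | tacos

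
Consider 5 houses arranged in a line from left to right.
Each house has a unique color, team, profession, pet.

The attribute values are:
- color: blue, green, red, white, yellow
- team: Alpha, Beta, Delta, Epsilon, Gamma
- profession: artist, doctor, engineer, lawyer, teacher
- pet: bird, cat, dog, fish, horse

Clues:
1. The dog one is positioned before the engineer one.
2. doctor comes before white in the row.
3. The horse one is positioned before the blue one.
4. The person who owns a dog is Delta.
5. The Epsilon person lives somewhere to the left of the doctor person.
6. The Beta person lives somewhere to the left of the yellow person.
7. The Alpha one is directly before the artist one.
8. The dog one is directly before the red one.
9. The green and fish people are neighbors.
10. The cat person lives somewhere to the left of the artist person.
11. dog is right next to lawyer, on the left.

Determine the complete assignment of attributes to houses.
Solution:

House | Color | Team | Profession | Pet
---------------------------------------
  1   | green | Delta | teacher | dog
  2   | red | Beta | lawyer | fish
  3   | yellow | Epsilon | engineer | horse
  4   | blue | Alpha | doctor | cat
  5   | white | Gamma | artist | bird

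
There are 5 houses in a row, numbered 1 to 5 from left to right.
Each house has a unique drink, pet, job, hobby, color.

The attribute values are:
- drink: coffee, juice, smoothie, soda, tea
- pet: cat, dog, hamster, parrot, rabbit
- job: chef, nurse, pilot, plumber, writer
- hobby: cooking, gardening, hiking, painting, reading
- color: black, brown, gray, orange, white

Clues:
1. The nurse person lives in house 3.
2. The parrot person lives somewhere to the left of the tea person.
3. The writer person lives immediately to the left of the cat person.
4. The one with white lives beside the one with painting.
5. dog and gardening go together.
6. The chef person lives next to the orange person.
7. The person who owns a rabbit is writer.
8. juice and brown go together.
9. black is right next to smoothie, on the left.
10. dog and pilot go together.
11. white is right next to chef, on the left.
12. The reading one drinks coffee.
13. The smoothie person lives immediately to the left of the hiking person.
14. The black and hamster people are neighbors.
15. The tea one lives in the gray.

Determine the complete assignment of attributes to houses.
Solution:

House | Drink | Pet | Job | Hobby | Color
-----------------------------------------
  1   | coffee | rabbit | writer | reading | white
  2   | soda | cat | chef | painting | black
  3   | smoothie | hamster | nurse | cooking | orange
  4   | juice | parrot | plumber | hiking | brown
  5   | tea | dog | pilot | gardening | gray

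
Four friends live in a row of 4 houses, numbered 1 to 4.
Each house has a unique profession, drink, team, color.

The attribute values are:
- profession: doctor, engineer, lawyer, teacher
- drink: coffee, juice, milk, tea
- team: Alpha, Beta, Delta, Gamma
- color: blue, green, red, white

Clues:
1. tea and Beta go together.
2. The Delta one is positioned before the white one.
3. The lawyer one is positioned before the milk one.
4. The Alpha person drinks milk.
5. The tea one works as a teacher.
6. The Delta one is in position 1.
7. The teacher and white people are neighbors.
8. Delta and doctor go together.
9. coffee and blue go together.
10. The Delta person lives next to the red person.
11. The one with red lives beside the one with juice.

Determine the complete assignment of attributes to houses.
Solution:

House | Profession | Drink | Team | Color
-----------------------------------------
  1   | doctor | coffee | Delta | blue
  2   | teacher | tea | Beta | red
  3   | lawyer | juice | Gamma | white
  4   | engineer | milk | Alpha | green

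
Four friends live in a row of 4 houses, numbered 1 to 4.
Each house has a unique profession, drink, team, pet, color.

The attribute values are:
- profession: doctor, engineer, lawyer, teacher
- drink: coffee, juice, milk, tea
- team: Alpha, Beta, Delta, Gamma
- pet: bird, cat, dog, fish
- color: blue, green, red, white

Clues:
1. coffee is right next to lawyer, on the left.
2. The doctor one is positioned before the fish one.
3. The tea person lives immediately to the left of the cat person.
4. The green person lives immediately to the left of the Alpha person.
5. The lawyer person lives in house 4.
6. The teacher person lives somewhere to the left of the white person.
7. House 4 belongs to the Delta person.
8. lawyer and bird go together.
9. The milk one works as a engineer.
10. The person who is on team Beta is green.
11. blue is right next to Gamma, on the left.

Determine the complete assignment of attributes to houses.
Solution:

House | Profession | Drink | Team | Pet | Color
-----------------------------------------------
  1   | doctor | tea | Beta | dog | green
  2   | engineer | milk | Alpha | cat | blue
  3   | teacher | coffee | Gamma | fish | red
  4   | lawyer | juice | Delta | bird | white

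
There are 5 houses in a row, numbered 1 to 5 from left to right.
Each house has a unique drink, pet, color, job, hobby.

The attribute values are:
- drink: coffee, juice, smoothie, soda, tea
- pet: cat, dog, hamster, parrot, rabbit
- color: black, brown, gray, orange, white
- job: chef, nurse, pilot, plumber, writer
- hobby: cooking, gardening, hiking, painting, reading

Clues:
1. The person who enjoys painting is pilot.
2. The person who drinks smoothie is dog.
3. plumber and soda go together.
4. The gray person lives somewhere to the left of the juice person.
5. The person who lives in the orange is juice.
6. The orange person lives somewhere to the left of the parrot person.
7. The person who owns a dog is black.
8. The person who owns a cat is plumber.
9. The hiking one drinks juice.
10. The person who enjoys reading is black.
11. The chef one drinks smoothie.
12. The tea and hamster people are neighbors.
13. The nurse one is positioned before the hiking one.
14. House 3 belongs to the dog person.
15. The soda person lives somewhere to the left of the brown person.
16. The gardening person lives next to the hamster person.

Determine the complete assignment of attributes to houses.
Solution:

House | Drink | Pet | Color | Job | Hobby
-----------------------------------------
  1   | tea | rabbit | gray | nurse | gardening
  2   | juice | hamster | orange | writer | hiking
  3   | smoothie | dog | black | chef | reading
  4   | soda | cat | white | plumber | cooking
  5   | coffee | parrot | brown | pilot | painting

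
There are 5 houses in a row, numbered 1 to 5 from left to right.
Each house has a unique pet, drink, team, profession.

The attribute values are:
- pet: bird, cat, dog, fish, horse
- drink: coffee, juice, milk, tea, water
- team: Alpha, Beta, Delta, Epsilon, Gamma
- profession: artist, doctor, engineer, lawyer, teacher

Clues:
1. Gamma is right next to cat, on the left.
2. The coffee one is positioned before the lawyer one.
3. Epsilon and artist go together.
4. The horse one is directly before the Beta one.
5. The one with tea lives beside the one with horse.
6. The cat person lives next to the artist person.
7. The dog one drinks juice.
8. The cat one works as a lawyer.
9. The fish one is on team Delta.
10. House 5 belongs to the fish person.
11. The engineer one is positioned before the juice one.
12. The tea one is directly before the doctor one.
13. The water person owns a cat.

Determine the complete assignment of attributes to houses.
Solution:

House | Pet | Drink | Team | Profession
---------------------------------------
  1   | bird | tea | Alpha | engineer
  2   | horse | coffee | Gamma | doctor
  3   | cat | water | Beta | lawyer
  4   | dog | juice | Epsilon | artist
  5   | fish | milk | Delta | teacher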